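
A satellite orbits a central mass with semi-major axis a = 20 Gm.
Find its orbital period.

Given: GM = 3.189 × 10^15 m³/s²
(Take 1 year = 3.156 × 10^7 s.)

Convert to SI: a = 20 Gm = 2e+10 m.
Kepler's third law: T = 2π √(a³ / GM).
Substituting a = 2e+10 m and GM = 3.189e+15 m³/s²:
T = 2π √((2e+10)³ / 3.189e+15) s
T ≈ 3.147e+08 s = 9.972 years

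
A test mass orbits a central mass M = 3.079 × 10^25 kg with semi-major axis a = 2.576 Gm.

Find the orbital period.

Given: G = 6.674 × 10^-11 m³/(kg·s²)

Convert to SI: a = 2.576 Gm = 2.576e+09 m.
GM = G · M = 6.674e-11 · 3.079e+25 = 2.05492e+15 m³/s².
Kepler's third law: T = 2π √(a³ / GM).
Substituting a = 2.576e+09 m and GM = 2.05492e+15 m³/s²:
T = 2π √((2.576e+09)³ / 2.05492e+15) s
T ≈ 1.812e+07 s = 209.7 days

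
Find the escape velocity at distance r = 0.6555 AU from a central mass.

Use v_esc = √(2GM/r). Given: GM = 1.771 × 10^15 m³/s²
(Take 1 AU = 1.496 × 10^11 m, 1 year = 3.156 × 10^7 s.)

Convert to SI: r = 0.6555 AU = 9.80628e+10 m.
Escape velocity comes from setting total energy to zero: ½v² − GM/r = 0 ⇒ v_esc = √(2GM / r).
v_esc = √(2 · 1.771e+15 / 9.80628e+10) m/s ≈ 190.1 m/s = 0.04009 AU/year.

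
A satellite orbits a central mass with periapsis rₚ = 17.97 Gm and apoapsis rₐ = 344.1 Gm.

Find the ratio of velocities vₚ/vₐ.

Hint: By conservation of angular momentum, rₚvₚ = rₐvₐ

Convert to SI: rₚ = 17.97 Gm = 1.797e+10 m; rₐ = 344.1 Gm = 3.441e+11 m.
Conservation of angular momentum gives rₚvₚ = rₐvₐ, so vₚ/vₐ = rₐ/rₚ.
vₚ/vₐ = 3.441e+11 / 1.797e+10 ≈ 19.15.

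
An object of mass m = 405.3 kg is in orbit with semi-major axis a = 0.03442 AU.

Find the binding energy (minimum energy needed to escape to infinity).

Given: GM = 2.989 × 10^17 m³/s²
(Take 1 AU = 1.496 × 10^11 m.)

Convert to SI: a = 0.03442 AU = 5.14923e+09 m.
Total orbital energy is E = −GMm/(2a); binding energy is E_bind = −E = GMm/(2a).
E_bind = 2.989e+17 · 405.3 / (2 · 5.14923e+09) J ≈ 1.176e+10 J = 11.76 GJ.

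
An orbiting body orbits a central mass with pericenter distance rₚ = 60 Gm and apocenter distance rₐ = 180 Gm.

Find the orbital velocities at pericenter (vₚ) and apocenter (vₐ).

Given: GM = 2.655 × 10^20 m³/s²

Convert to SI: rₚ = 60 Gm = 6e+10 m; rₐ = 180 Gm = 1.8e+11 m.
Use the vis-viva equation v² = GM(2/r − 1/a) with a = (rₚ + rₐ)/2 = (6e+10 + 1.8e+11)/2 = 1.2e+11 m.
vₚ = √(GM · (2/rₚ − 1/a)) = √(2.655e+20 · (2/6e+10 − 1/1.2e+11)) m/s ≈ 8.147e+04 m/s = 81.47 km/s.
vₐ = √(GM · (2/rₐ − 1/a)) = √(2.655e+20 · (2/1.8e+11 − 1/1.2e+11)) m/s ≈ 2.716e+04 m/s = 27.16 km/s.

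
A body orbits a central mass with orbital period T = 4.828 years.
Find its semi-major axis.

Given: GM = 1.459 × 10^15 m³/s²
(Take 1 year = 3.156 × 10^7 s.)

Convert to SI: T = 4.828 years = 1.52372e+08 s.
Invert Kepler's third law: a = (GM · T² / (4π²))^(1/3).
Substituting T = 1.52372e+08 s and GM = 1.459e+15 m³/s²:
a = (1.459e+15 · (1.52372e+08)² / (4π²))^(1/3) m
a ≈ 9.502e+09 m = 9.502 Gm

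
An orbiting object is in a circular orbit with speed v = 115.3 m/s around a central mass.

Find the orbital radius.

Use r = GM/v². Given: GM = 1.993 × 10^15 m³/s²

For a circular orbit, v² = GM / r, so r = GM / v².
r = 1.993e+15 / (115.3)² m ≈ 1.499e+11 m = 149.9 Gm.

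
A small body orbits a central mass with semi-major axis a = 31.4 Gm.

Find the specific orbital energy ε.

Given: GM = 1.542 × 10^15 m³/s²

Convert to SI: a = 31.4 Gm = 3.14e+10 m.
ε = −GM / (2a).
ε = −1.542e+15 / (2 · 3.14e+10) J/kg ≈ -2.455e+04 J/kg = -24.55 kJ/kg.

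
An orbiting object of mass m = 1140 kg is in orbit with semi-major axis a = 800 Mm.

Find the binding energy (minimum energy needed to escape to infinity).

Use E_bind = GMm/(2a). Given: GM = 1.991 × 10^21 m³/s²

Convert to SI: a = 800 Mm = 8e+08 m.
Total orbital energy is E = −GMm/(2a); binding energy is E_bind = −E = GMm/(2a).
E_bind = 1.991e+21 · 1140 / (2 · 8e+08) J ≈ 1.419e+15 J = 1.419 PJ.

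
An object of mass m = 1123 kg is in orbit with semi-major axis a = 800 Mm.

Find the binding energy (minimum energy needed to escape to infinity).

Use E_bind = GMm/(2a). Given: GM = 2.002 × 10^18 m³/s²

Convert to SI: a = 800 Mm = 8e+08 m.
Total orbital energy is E = −GMm/(2a); binding energy is E_bind = −E = GMm/(2a).
E_bind = 2.002e+18 · 1123 / (2 · 8e+08) J ≈ 1.405e+12 J = 1.405 TJ.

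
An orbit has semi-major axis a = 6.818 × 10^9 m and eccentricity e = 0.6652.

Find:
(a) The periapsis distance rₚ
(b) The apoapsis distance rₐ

(a) rₚ = a(1 − e) = 6.818e+09 · (1 − 0.6652) = 6.818e+09 · 0.3348 ≈ 2.283e+09 m = 2.283 × 10^9 m.
(b) rₐ = a(1 + e) = 6.818e+09 · (1 + 0.6652) = 6.818e+09 · 1.6652 ≈ 1.135e+10 m = 1.135 × 10^10 m.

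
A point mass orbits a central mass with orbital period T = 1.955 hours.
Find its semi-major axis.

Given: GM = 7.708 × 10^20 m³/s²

Convert to SI: T = 1.955 hours = 7038 s.
Invert Kepler's third law: a = (GM · T² / (4π²))^(1/3).
Substituting T = 7038 s and GM = 7.708e+20 m³/s²:
a = (7.708e+20 · (7038)² / (4π²))^(1/3) m
a ≈ 9.889e+08 m = 988.9 Mm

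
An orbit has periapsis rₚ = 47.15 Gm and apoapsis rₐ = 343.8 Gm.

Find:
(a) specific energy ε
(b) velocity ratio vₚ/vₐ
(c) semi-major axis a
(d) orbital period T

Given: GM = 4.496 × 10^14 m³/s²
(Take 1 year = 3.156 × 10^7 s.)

Convert to SI: rₚ = 47.15 Gm = 4.715e+10 m; rₐ = 343.8 Gm = 3.438e+11 m.
(a) With a = (rₚ + rₐ)/2 = 1.95475e+11 m, ε = −GM/(2a) = −4.496e+14/(2 · 1.95475e+11) J/kg ≈ -1150 J/kg
(b) Conservation of angular momentum (rₚvₚ = rₐvₐ) gives vₚ/vₐ = rₐ/rₚ = 3.438e+11/4.715e+10 ≈ 7.292
(c) a = (rₚ + rₐ)/2 = (4.715e+10 + 3.438e+11)/2 ≈ 1.955e+11 m
(d) With a = (rₚ + rₐ)/2 = 1.95475e+11 m, T = 2π √(a³/GM) = 2π √((1.95475e+11)³/4.496e+14) s ≈ 2.561e+10 s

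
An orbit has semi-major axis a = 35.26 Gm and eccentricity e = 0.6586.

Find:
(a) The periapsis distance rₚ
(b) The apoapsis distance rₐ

Convert to SI: a = 35.26 Gm = 3.526e+10 m.
(a) rₚ = a(1 − e) = 3.526e+10 · (1 − 0.6586) = 3.526e+10 · 0.3414 ≈ 1.204e+10 m = 12.04 Gm.
(b) rₐ = a(1 + e) = 3.526e+10 · (1 + 0.6586) = 3.526e+10 · 1.6586 ≈ 5.848e+10 m = 58.48 Gm.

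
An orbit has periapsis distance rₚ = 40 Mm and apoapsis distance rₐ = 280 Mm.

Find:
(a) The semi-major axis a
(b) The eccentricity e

Convert to SI: rₚ = 40 Mm = 4e+07 m; rₐ = 280 Mm = 2.8e+08 m.
(a) a = (rₚ + rₐ) / 2 = (4e+07 + 2.8e+08) / 2 ≈ 1.6e+08 m = 160 Mm.
(b) e = (rₐ − rₚ) / (rₐ + rₚ) = (2.8e+08 − 4e+07) / (2.8e+08 + 4e+07) ≈ 0.75.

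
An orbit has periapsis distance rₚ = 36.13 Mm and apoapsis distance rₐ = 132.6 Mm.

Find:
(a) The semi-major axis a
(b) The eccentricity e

Convert to SI: rₚ = 36.13 Mm = 3.613e+07 m; rₐ = 132.6 Mm = 1.326e+08 m.
(a) a = (rₚ + rₐ) / 2 = (3.613e+07 + 1.326e+08) / 2 ≈ 8.436e+07 m = 84.36 Mm.
(b) e = (rₐ − rₚ) / (rₐ + rₚ) = (1.326e+08 − 3.613e+07) / (1.326e+08 + 3.613e+07) ≈ 0.5717.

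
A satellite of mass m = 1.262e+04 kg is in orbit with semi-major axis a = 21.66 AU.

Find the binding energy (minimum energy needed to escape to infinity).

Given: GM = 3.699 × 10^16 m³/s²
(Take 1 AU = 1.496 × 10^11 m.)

Convert to SI: a = 21.66 AU = 3.24034e+12 m.
Total orbital energy is E = −GMm/(2a); binding energy is E_bind = −E = GMm/(2a).
E_bind = 3.699e+16 · 1.262e+04 / (2 · 3.24034e+12) J ≈ 7.203e+07 J = 72.03 MJ.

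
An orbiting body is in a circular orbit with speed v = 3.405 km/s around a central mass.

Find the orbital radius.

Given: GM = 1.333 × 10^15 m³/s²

Convert to SI: v = 3.405 km/s = 3405 m/s.
For a circular orbit, v² = GM / r, so r = GM / v².
r = 1.333e+15 / (3405)² m ≈ 1.15e+08 m = 115 Mm.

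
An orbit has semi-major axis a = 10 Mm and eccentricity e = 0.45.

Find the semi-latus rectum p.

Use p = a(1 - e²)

Convert to SI: a = 10 Mm = 1e+07 m.
p = a (1 − e²).
p = 1e+07 · (1 − (0.45)²) = 1e+07 · 0.7975 ≈ 7.975e+06 m = 7.975 Mm.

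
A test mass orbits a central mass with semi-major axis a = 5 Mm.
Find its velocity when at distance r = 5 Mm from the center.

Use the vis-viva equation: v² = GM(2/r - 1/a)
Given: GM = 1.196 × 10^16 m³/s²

Convert to SI: a = 5 Mm = 5e+06 m; r = 5 Mm = 5e+06 m.
Vis-viva: v = √(GM · (2/r − 1/a)).
2/r − 1/a = 2/5e+06 − 1/5e+06 = 2e-07 m⁻¹.
v = √(1.196e+16 · 2e-07) m/s ≈ 4.891e+04 m/s = 48.91 km/s.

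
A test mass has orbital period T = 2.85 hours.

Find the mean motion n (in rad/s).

Convert to SI: T = 2.85 hours = 10260 s.
n = 2π / T.
n = 2π / 10260 s ≈ 0.0006124 rad/s.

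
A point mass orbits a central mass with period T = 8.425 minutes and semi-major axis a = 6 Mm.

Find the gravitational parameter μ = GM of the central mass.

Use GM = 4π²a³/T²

Convert to SI: T = 8.425 minutes = 505.5 s; a = 6 Mm = 6e+06 m.
GM = 4π² · a³ / T².
GM = 4π² · (6e+06)³ / (505.5)² m³/s² ≈ 3.337e+16 m³/s² = 3.337 × 10^16 m³/s².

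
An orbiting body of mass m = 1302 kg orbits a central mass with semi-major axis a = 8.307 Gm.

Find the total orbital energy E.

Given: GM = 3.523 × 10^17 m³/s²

Convert to SI: a = 8.307 Gm = 8.307e+09 m.
E = −GMm / (2a).
E = −3.523e+17 · 1302 / (2 · 8.307e+09) J ≈ -2.761e+10 J = -27.61 GJ.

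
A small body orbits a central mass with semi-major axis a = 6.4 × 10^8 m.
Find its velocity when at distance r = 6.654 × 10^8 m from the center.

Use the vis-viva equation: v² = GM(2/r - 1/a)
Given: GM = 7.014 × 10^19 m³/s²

Vis-viva: v = √(GM · (2/r − 1/a)).
2/r − 1/a = 2/6.654e+08 − 1/6.4e+08 = 1.44321e-09 m⁻¹.
v = √(7.014e+19 · 1.44321e-09) m/s ≈ 3.182e+05 m/s = 318.2 km/s.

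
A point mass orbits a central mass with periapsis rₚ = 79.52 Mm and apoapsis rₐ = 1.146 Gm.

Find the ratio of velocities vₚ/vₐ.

Convert to SI: rₚ = 79.52 Mm = 7.952e+07 m; rₐ = 1.146 Gm = 1.146e+09 m.
Conservation of angular momentum gives rₚvₚ = rₐvₐ, so vₚ/vₐ = rₐ/rₚ.
vₚ/vₐ = 1.146e+09 / 7.952e+07 ≈ 14.41.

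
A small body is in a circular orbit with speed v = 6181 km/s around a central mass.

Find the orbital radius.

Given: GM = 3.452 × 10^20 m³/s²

Convert to SI: v = 6181 km/s = 6.181e+06 m/s.
For a circular orbit, v² = GM / r, so r = GM / v².
r = 3.452e+20 / (6.181e+06)² m ≈ 9.036e+06 m = 9.036 Mm.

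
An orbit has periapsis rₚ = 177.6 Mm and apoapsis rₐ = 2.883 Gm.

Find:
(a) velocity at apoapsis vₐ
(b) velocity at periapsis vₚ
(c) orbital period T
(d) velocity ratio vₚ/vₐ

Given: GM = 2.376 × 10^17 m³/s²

Convert to SI: rₚ = 177.6 Mm = 1.776e+08 m; rₐ = 2.883 Gm = 2.883e+09 m.
(a) With a = (rₚ + rₐ)/2 = 1.5303e+09 m, vₐ = √(GM (2/rₐ − 1/a)) = √(2.376e+17 · (2/2.883e+09 − 1/1.5303e+09)) m/s ≈ 3093 m/s
(b) With a = (rₚ + rₐ)/2 = 1.5303e+09 m, vₚ = √(GM (2/rₚ − 1/a)) = √(2.376e+17 · (2/1.776e+08 − 1/1.5303e+09)) m/s ≈ 5.02e+04 m/s
(c) With a = (rₚ + rₐ)/2 = 1.5303e+09 m, T = 2π √(a³/GM) = 2π √((1.5303e+09)³/2.376e+17) s ≈ 7.717e+05 s
(d) Conservation of angular momentum (rₚvₚ = rₐvₐ) gives vₚ/vₐ = rₐ/rₚ = 2.883e+09/1.776e+08 ≈ 16.23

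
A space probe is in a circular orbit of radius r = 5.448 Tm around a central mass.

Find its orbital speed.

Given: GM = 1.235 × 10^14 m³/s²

Convert to SI: r = 5.448 Tm = 5.448e+12 m.
For a circular orbit, gravity supplies the centripetal force, so v = √(GM / r).
v = √(1.235e+14 / 5.448e+12) m/s ≈ 4.761 m/s = 4.761 m/s.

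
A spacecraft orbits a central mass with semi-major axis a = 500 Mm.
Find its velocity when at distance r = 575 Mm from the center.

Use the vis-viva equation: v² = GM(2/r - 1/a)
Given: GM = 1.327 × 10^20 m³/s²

Convert to SI: a = 500 Mm = 5e+08 m; r = 575 Mm = 5.75e+08 m.
Vis-viva: v = √(GM · (2/r − 1/a)).
2/r − 1/a = 2/5.75e+08 − 1/5e+08 = 1.47826e-09 m⁻¹.
v = √(1.327e+20 · 1.47826e-09) m/s ≈ 4.429e+05 m/s = 442.9 km/s.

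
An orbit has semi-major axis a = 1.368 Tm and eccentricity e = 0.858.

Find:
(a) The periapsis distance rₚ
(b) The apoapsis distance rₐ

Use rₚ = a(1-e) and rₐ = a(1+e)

Convert to SI: a = 1.368 Tm = 1.368e+12 m.
(a) rₚ = a(1 − e) = 1.368e+12 · (1 − 0.858) = 1.368e+12 · 0.142 ≈ 1.943e+11 m = 194.3 Gm.
(b) rₐ = a(1 + e) = 1.368e+12 · (1 + 0.858) = 1.368e+12 · 1.858 ≈ 2.542e+12 m = 2.542 Tm.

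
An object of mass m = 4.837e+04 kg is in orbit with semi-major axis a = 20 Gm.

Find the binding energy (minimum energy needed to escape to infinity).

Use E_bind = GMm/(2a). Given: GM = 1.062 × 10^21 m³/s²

Convert to SI: a = 20 Gm = 2e+10 m.
Total orbital energy is E = −GMm/(2a); binding energy is E_bind = −E = GMm/(2a).
E_bind = 1.062e+21 · 4.837e+04 / (2 · 2e+10) J ≈ 1.284e+15 J = 1.284 PJ.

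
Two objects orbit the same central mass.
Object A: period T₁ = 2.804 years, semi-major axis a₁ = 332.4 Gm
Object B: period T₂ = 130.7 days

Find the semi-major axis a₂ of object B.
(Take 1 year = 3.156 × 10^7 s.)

Convert to SI: T₁ = 2.804 years = 8.84942e+07 s; a₁ = 332.4 Gm = 3.324e+11 m; T₂ = 130.7 days = 1.12925e+07 s.
Kepler's third law: (T₁/T₂)² = (a₁/a₂)³ ⇒ a₂ = a₁ · (T₂/T₁)^(2/3).
T₂/T₁ = 1.12925e+07 / 8.84942e+07 = 0.127607.
a₂ = 3.324e+11 · (0.127607)^(2/3) m ≈ 8.425e+10 m = 84.25 Gm.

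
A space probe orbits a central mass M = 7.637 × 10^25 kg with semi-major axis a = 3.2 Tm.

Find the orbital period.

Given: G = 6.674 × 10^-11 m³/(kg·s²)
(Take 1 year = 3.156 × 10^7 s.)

Convert to SI: a = 3.2 Tm = 3.2e+12 m.
GM = G · M = 6.674e-11 · 7.637e+25 = 5.09693e+15 m³/s².
Kepler's third law: T = 2π √(a³ / GM).
Substituting a = 3.2e+12 m and GM = 5.09693e+15 m³/s²:
T = 2π √((3.2e+12)³ / 5.09693e+15) s
T ≈ 5.038e+11 s = 1.596e+04 years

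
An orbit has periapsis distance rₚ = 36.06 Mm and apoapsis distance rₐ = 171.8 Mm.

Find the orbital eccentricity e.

Convert to SI: rₚ = 36.06 Mm = 3.606e+07 m; rₐ = 171.8 Mm = 1.718e+08 m.
e = (rₐ − rₚ) / (rₐ + rₚ).
e = (1.718e+08 − 3.606e+07) / (1.718e+08 + 3.606e+07) = 1.3574e+08 / 2.0786e+08 ≈ 0.653.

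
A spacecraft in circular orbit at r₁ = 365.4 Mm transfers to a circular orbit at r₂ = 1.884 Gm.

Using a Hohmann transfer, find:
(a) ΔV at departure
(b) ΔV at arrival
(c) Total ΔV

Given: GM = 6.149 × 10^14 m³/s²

Convert to SI: r₁ = 365.4 Mm = 3.654e+08 m; r₂ = 1.884 Gm = 1.884e+09 m.
Transfer semi-major axis: a_t = (r₁ + r₂)/2 = (3.654e+08 + 1.884e+09)/2 = 1.1247e+09 m.
Circular speeds: v₁ = √(GM/r₁) = 1297.23 m/s, v₂ = √(GM/r₂) = 571.297 m/s.
Transfer speeds (vis-viva v² = GM(2/r − 1/a_t)): v₁ᵗ = 1678.96 m/s, v₂ᵗ = 325.632 m/s.
(a) ΔV₁ = |v₁ᵗ − v₁| ≈ 381.7 m/s = 381.7 m/s.
(b) ΔV₂ = |v₂ − v₂ᵗ| ≈ 245.7 m/s = 245.7 m/s.
(c) ΔV_total = ΔV₁ + ΔV₂ ≈ 627.4 m/s = 627.4 m/s.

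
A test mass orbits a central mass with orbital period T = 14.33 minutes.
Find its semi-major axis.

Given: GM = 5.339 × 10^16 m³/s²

Convert to SI: T = 14.33 minutes = 859.8 s.
Invert Kepler's third law: a = (GM · T² / (4π²))^(1/3).
Substituting T = 859.8 s and GM = 5.339e+16 m³/s²:
a = (5.339e+16 · (859.8)² / (4π²))^(1/3) m
a ≈ 9.999e+06 m = 9.999 Mm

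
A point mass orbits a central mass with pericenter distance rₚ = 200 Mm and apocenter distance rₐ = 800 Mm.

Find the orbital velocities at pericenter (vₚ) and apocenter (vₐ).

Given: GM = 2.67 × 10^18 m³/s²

Convert to SI: rₚ = 200 Mm = 2e+08 m; rₐ = 800 Mm = 8e+08 m.
Use the vis-viva equation v² = GM(2/r − 1/a) with a = (rₚ + rₐ)/2 = (2e+08 + 8e+08)/2 = 5e+08 m.
vₚ = √(GM · (2/rₚ − 1/a)) = √(2.67e+18 · (2/2e+08 − 1/5e+08)) m/s ≈ 1.462e+05 m/s = 146.2 km/s.
vₐ = √(GM · (2/rₐ − 1/a)) = √(2.67e+18 · (2/8e+08 − 1/5e+08)) m/s ≈ 3.654e+04 m/s = 36.54 km/s.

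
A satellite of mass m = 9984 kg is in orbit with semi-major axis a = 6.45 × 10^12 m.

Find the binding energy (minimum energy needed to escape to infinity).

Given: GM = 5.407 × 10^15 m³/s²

Total orbital energy is E = −GMm/(2a); binding energy is E_bind = −E = GMm/(2a).
E_bind = 5.407e+15 · 9984 / (2 · 6.45e+12) J ≈ 4.185e+06 J = 4.185 MJ.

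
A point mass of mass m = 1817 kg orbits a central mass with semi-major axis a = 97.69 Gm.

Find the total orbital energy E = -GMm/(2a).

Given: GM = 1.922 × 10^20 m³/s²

Convert to SI: a = 97.69 Gm = 9.769e+10 m.
E = −GMm / (2a).
E = −1.922e+20 · 1817 / (2 · 9.769e+10) J ≈ -1.787e+12 J = -1.787 TJ.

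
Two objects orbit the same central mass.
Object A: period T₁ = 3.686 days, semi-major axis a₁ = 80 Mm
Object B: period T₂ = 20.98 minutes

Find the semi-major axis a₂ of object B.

Convert to SI: T₁ = 3.686 days = 318470 s; a₁ = 80 Mm = 8e+07 m; T₂ = 20.98 minutes = 1258.8 s.
Kepler's third law: (T₁/T₂)² = (a₁/a₂)³ ⇒ a₂ = a₁ · (T₂/T₁)^(2/3).
T₂/T₁ = 1258.8 / 318470 = 0.00395264.
a₂ = 8e+07 · (0.00395264)^(2/3) m ≈ 2e+06 m = 2 Mm.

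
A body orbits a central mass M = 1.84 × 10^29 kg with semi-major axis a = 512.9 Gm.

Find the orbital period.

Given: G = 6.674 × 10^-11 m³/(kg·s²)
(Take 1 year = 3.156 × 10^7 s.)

Convert to SI: a = 512.9 Gm = 5.129e+11 m.
GM = G · M = 6.674e-11 · 1.84e+29 = 1.22802e+19 m³/s².
Kepler's third law: T = 2π √(a³ / GM).
Substituting a = 5.129e+11 m and GM = 1.22802e+19 m³/s²:
T = 2π √((5.129e+11)³ / 1.22802e+19) s
T ≈ 6.586e+08 s = 20.87 years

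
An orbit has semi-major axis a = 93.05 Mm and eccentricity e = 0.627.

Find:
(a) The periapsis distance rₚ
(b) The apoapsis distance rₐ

Convert to SI: a = 93.05 Mm = 9.305e+07 m.
(a) rₚ = a(1 − e) = 9.305e+07 · (1 − 0.627) = 9.305e+07 · 0.373 ≈ 3.471e+07 m = 34.71 Mm.
(b) rₐ = a(1 + e) = 9.305e+07 · (1 + 0.627) = 9.305e+07 · 1.627 ≈ 1.514e+08 m = 151.4 Mm.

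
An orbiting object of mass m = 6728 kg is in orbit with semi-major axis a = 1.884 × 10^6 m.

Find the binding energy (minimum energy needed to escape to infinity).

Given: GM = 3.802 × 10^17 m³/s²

Total orbital energy is E = −GMm/(2a); binding energy is E_bind = −E = GMm/(2a).
E_bind = 3.802e+17 · 6728 / (2 · 1.884e+06) J ≈ 6.789e+14 J = 678.9 TJ.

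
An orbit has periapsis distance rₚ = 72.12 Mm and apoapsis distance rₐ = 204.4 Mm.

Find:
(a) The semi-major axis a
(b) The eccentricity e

Convert to SI: rₚ = 72.12 Mm = 7.212e+07 m; rₐ = 204.4 Mm = 2.044e+08 m.
(a) a = (rₚ + rₐ) / 2 = (7.212e+07 + 2.044e+08) / 2 ≈ 1.383e+08 m = 138.3 Mm.
(b) e = (rₐ − rₚ) / (rₐ + rₚ) = (2.044e+08 − 7.212e+07) / (2.044e+08 + 7.212e+07) ≈ 0.4784.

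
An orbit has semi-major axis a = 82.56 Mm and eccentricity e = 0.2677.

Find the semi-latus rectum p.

Convert to SI: a = 82.56 Mm = 8.256e+07 m.
p = a (1 − e²).
p = 8.256e+07 · (1 − (0.2677)²) = 8.256e+07 · 0.928337 ≈ 7.664e+07 m = 76.64 Mm.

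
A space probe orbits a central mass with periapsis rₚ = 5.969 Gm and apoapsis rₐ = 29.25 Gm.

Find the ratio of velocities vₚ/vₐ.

Convert to SI: rₚ = 5.969 Gm = 5.969e+09 m; rₐ = 29.25 Gm = 2.925e+10 m.
Conservation of angular momentum gives rₚvₚ = rₐvₐ, so vₚ/vₐ = rₐ/rₚ.
vₚ/vₐ = 2.925e+10 / 5.969e+09 ≈ 4.9.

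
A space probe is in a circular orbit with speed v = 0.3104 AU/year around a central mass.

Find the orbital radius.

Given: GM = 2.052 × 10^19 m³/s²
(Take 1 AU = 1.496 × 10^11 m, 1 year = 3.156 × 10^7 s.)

Convert to SI: v = 0.3104 AU/year = 1471.35 m/s.
For a circular orbit, v² = GM / r, so r = GM / v².
r = 2.052e+19 / (1471.35)² m ≈ 9.479e+12 m = 63.36 AU.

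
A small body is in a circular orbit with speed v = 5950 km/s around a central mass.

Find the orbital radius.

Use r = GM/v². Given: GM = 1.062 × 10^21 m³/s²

Convert to SI: v = 5950 km/s = 5.95e+06 m/s.
For a circular orbit, v² = GM / r, so r = GM / v².
r = 1.062e+21 / (5.95e+06)² m ≈ 3e+07 m = 30 Mm.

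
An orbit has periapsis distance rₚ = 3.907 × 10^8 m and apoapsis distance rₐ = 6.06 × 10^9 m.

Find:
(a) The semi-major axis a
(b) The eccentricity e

(a) a = (rₚ + rₐ) / 2 = (3.907e+08 + 6.06e+09) / 2 ≈ 3.225e+09 m = 3.225 × 10^9 m.
(b) e = (rₐ − rₚ) / (rₐ + rₚ) = (6.06e+09 − 3.907e+08) / (6.06e+09 + 3.907e+08) ≈ 0.8789.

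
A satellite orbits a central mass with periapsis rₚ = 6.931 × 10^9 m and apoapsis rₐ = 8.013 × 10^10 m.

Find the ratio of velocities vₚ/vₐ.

Conservation of angular momentum gives rₚvₚ = rₐvₐ, so vₚ/vₐ = rₐ/rₚ.
vₚ/vₐ = 8.013e+10 / 6.931e+09 ≈ 11.56.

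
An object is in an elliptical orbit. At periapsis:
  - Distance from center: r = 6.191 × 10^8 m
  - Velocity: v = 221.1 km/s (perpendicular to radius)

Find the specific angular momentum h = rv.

Convert to SI: v = 221.1 km/s = 221100 m/s.
With v perpendicular to r, h = r · v.
h = 6.191e+08 · 221100 m²/s ≈ 1.369e+14 m²/s.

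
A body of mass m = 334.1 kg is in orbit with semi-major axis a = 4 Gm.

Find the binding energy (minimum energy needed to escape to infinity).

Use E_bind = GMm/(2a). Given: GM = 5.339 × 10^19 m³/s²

Convert to SI: a = 4 Gm = 4e+09 m.
Total orbital energy is E = −GMm/(2a); binding energy is E_bind = −E = GMm/(2a).
E_bind = 5.339e+19 · 334.1 / (2 · 4e+09) J ≈ 2.23e+12 J = 2.23 TJ.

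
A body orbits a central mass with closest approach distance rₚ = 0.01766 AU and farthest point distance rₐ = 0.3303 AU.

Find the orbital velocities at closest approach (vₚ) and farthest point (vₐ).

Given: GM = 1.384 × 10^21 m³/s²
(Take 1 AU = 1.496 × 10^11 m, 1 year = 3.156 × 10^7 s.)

Convert to SI: rₚ = 0.01766 AU = 2.64194e+09 m; rₐ = 0.3303 AU = 4.94129e+10 m.
Use the vis-viva equation v² = GM(2/r − 1/a) with a = (rₚ + rₐ)/2 = (2.64194e+09 + 4.94129e+10)/2 = 2.60274e+10 m.
vₚ = √(GM · (2/rₚ − 1/a)) = √(1.384e+21 · (2/2.64194e+09 − 1/2.60274e+10)) m/s ≈ 9.973e+05 m/s = 210.4 AU/year.
vₐ = √(GM · (2/rₐ − 1/a)) = √(1.384e+21 · (2/4.94129e+10 − 1/2.60274e+10)) m/s ≈ 5.332e+04 m/s = 11.25 AU/year.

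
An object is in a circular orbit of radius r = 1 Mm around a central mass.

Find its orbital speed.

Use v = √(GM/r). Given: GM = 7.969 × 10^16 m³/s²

Convert to SI: r = 1 Mm = 1e+06 m.
For a circular orbit, gravity supplies the centripetal force, so v = √(GM / r).
v = √(7.969e+16 / 1e+06) m/s ≈ 2.823e+05 m/s = 282.3 km/s.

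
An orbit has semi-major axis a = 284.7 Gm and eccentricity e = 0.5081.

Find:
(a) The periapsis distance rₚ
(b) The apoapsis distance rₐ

Convert to SI: a = 284.7 Gm = 2.847e+11 m.
(a) rₚ = a(1 − e) = 2.847e+11 · (1 − 0.5081) = 2.847e+11 · 0.4919 ≈ 1.4e+11 m = 140 Gm.
(b) rₐ = a(1 + e) = 2.847e+11 · (1 + 0.5081) = 2.847e+11 · 1.5081 ≈ 4.294e+11 m = 429.4 Gm.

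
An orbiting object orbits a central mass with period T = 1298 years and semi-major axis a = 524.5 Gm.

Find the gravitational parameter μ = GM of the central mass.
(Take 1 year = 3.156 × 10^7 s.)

Convert to SI: T = 1298 years = 4.09649e+10 s; a = 524.5 Gm = 5.245e+11 m.
GM = 4π² · a³ / T².
GM = 4π² · (5.245e+11)³ / (4.09649e+10)² m³/s² ≈ 3.394e+15 m³/s² = 3.394 × 10^15 m³/s².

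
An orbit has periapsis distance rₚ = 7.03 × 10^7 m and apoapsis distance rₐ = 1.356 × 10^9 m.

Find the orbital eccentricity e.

e = (rₐ − rₚ) / (rₐ + rₚ).
e = (1.356e+09 − 7.03e+07) / (1.356e+09 + 7.03e+07) = 1.2857e+09 / 1.4263e+09 ≈ 0.9014.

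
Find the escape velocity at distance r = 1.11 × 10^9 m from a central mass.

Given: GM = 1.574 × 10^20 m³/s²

Escape velocity comes from setting total energy to zero: ½v² − GM/r = 0 ⇒ v_esc = √(2GM / r).
v_esc = √(2 · 1.574e+20 / 1.11e+09) m/s ≈ 5.325e+05 m/s = 532.5 km/s.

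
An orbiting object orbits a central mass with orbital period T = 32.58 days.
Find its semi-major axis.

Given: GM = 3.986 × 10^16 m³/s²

Convert to SI: T = 32.58 days = 2.81491e+06 s.
Invert Kepler's third law: a = (GM · T² / (4π²))^(1/3).
Substituting T = 2.81491e+06 s and GM = 3.986e+16 m³/s²:
a = (3.986e+16 · (2.81491e+06)² / (4π²))^(1/3) m
a ≈ 2e+09 m = 2 Gm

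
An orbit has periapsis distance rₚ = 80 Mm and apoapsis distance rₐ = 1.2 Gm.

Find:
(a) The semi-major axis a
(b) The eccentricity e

Convert to SI: rₚ = 80 Mm = 8e+07 m; rₐ = 1.2 Gm = 1.2e+09 m.
(a) a = (rₚ + rₐ) / 2 = (8e+07 + 1.2e+09) / 2 ≈ 6.4e+08 m = 640 Mm.
(b) e = (rₐ − rₚ) / (rₐ + rₚ) = (1.2e+09 − 8e+07) / (1.2e+09 + 8e+07) ≈ 0.875.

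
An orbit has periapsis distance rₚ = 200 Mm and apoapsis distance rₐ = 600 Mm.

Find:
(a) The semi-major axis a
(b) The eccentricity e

Convert to SI: rₚ = 200 Mm = 2e+08 m; rₐ = 600 Mm = 6e+08 m.
(a) a = (rₚ + rₐ) / 2 = (2e+08 + 6e+08) / 2 ≈ 4e+08 m = 400 Mm.
(b) e = (rₐ − rₚ) / (rₐ + rₚ) = (6e+08 − 2e+08) / (6e+08 + 2e+08) ≈ 0.5.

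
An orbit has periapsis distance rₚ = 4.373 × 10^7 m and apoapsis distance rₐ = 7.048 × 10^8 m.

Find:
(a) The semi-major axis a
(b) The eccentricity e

(a) a = (rₚ + rₐ) / 2 = (4.373e+07 + 7.048e+08) / 2 ≈ 3.743e+08 m = 3.743 × 10^8 m.
(b) e = (rₐ − rₚ) / (rₐ + rₚ) = (7.048e+08 − 4.373e+07) / (7.048e+08 + 4.373e+07) ≈ 0.8832.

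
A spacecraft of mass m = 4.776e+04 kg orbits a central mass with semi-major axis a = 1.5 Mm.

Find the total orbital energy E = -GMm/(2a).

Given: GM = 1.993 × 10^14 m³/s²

Convert to SI: a = 1.5 Mm = 1.5e+06 m.
E = −GMm / (2a).
E = −1.993e+14 · 4.776e+04 / (2 · 1.5e+06) J ≈ -3.173e+12 J = -3.173 TJ.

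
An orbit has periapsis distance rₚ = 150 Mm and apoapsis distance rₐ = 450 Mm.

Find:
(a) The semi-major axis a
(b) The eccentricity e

Convert to SI: rₚ = 150 Mm = 1.5e+08 m; rₐ = 450 Mm = 4.5e+08 m.
(a) a = (rₚ + rₐ) / 2 = (1.5e+08 + 4.5e+08) / 2 ≈ 3e+08 m = 300 Mm.
(b) e = (rₐ − rₚ) / (rₐ + rₚ) = (4.5e+08 − 1.5e+08) / (4.5e+08 + 1.5e+08) ≈ 0.5.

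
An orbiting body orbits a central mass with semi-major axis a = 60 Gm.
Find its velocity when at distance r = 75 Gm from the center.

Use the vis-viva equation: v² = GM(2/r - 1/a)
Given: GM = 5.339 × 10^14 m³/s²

Convert to SI: a = 60 Gm = 6e+10 m; r = 75 Gm = 7.5e+10 m.
Vis-viva: v = √(GM · (2/r − 1/a)).
2/r − 1/a = 2/7.5e+10 − 1/6e+10 = 1e-11 m⁻¹.
v = √(5.339e+14 · 1e-11) m/s ≈ 73.07 m/s = 73.07 m/s.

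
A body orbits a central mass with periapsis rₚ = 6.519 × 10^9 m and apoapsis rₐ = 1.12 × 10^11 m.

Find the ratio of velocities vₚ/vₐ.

Conservation of angular momentum gives rₚvₚ = rₐvₐ, so vₚ/vₐ = rₐ/rₚ.
vₚ/vₐ = 1.12e+11 / 6.519e+09 ≈ 17.18.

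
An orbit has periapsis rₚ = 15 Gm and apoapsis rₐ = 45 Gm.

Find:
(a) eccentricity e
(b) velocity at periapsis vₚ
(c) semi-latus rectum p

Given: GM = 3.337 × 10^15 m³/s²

Convert to SI: rₚ = 15 Gm = 1.5e+10 m; rₐ = 45 Gm = 4.5e+10 m.
(a) e = (rₐ − rₚ)/(rₐ + rₚ) = (4.5e+10 − 1.5e+10)/(4.5e+10 + 1.5e+10) ≈ 0.5
(b) With a = (rₚ + rₐ)/2 = 3e+10 m, vₚ = √(GM (2/rₚ − 1/a)) = √(3.337e+15 · (2/1.5e+10 − 1/3e+10)) m/s ≈ 577.7 m/s
(c) From a = (rₚ + rₐ)/2 = 3e+10 m and e = (rₐ − rₚ)/(rₐ + rₚ) = 0.5, p = a(1 − e²) = 3e+10 · (1 − (0.5)²) ≈ 2.25e+10 m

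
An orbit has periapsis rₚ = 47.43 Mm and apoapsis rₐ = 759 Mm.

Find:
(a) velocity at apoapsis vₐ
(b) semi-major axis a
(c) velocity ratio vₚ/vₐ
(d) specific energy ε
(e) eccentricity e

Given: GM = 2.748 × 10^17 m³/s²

Convert to SI: rₚ = 47.43 Mm = 4.743e+07 m; rₐ = 759 Mm = 7.59e+08 m.
(a) With a = (rₚ + rₐ)/2 = 4.03215e+08 m, vₐ = √(GM (2/rₐ − 1/a)) = √(2.748e+17 · (2/7.59e+08 − 1/4.03215e+08)) m/s ≈ 6526 m/s
(b) a = (rₚ + rₐ)/2 = (4.743e+07 + 7.59e+08)/2 ≈ 4.032e+08 m
(c) Conservation of angular momentum (rₚvₚ = rₐvₐ) gives vₚ/vₐ = rₐ/rₚ = 7.59e+08/4.743e+07 ≈ 16
(d) With a = (rₚ + rₐ)/2 = 4.03215e+08 m, ε = −GM/(2a) = −2.748e+17/(2 · 4.03215e+08) J/kg ≈ -3.408e+08 J/kg
(e) e = (rₐ − rₚ)/(rₐ + rₚ) = (7.59e+08 − 4.743e+07)/(7.59e+08 + 4.743e+07) ≈ 0.8824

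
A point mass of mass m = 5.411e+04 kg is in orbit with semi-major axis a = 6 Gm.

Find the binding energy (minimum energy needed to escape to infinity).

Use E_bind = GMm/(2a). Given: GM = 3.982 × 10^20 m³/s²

Convert to SI: a = 6 Gm = 6e+09 m.
Total orbital energy is E = −GMm/(2a); binding energy is E_bind = −E = GMm/(2a).
E_bind = 3.982e+20 · 5.411e+04 / (2 · 6e+09) J ≈ 1.796e+15 J = 1.796 PJ.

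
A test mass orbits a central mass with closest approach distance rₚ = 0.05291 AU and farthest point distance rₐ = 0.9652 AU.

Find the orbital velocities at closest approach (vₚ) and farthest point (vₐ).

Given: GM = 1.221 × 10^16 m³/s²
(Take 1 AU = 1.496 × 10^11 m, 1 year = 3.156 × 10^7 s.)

Convert to SI: rₚ = 0.05291 AU = 7.91534e+09 m; rₐ = 0.9652 AU = 1.44394e+11 m.
Use the vis-viva equation v² = GM(2/r − 1/a) with a = (rₚ + rₐ)/2 = (7.91534e+09 + 1.44394e+11)/2 = 7.61546e+10 m.
vₚ = √(GM · (2/rₚ − 1/a)) = √(1.221e+16 · (2/7.91534e+09 − 1/7.61546e+10)) m/s ≈ 1710 m/s = 0.3608 AU/year.
vₐ = √(GM · (2/rₐ − 1/a)) = √(1.221e+16 · (2/1.44394e+11 − 1/7.61546e+10)) m/s ≈ 93.75 m/s = 0.01978 AU/year.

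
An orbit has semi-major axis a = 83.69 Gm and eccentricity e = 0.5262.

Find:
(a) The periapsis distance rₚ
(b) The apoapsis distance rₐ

Convert to SI: a = 83.69 Gm = 8.369e+10 m.
(a) rₚ = a(1 − e) = 8.369e+10 · (1 − 0.5262) = 8.369e+10 · 0.4738 ≈ 3.965e+10 m = 39.65 Gm.
(b) rₐ = a(1 + e) = 8.369e+10 · (1 + 0.5262) = 8.369e+10 · 1.5262 ≈ 1.277e+11 m = 127.7 Gm.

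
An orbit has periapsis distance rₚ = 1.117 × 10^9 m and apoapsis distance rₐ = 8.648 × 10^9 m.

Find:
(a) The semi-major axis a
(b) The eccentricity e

(a) a = (rₚ + rₐ) / 2 = (1.117e+09 + 8.648e+09) / 2 ≈ 4.882e+09 m = 4.883 × 10^9 m.
(b) e = (rₐ − rₚ) / (rₐ + rₚ) = (8.648e+09 − 1.117e+09) / (8.648e+09 + 1.117e+09) ≈ 0.7712.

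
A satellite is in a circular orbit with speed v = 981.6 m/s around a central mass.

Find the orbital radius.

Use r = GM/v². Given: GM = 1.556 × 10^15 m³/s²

For a circular orbit, v² = GM / r, so r = GM / v².
r = 1.556e+15 / (981.6)² m ≈ 1.615e+09 m = 1.615 Gm.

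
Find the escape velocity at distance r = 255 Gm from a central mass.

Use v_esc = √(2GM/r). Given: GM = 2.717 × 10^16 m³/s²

Convert to SI: r = 255 Gm = 2.55e+11 m.
Escape velocity comes from setting total energy to zero: ½v² − GM/r = 0 ⇒ v_esc = √(2GM / r).
v_esc = √(2 · 2.717e+16 / 2.55e+11) m/s ≈ 461.6 m/s = 461.6 m/s.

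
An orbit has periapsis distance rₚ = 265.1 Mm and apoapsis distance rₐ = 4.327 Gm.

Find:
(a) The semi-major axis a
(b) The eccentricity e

Convert to SI: rₚ = 265.1 Mm = 2.651e+08 m; rₐ = 4.327 Gm = 4.327e+09 m.
(a) a = (rₚ + rₐ) / 2 = (2.651e+08 + 4.327e+09) / 2 ≈ 2.296e+09 m = 2.296 Gm.
(b) e = (rₐ − rₚ) / (rₐ + rₚ) = (4.327e+09 − 2.651e+08) / (4.327e+09 + 2.651e+08) ≈ 0.8845.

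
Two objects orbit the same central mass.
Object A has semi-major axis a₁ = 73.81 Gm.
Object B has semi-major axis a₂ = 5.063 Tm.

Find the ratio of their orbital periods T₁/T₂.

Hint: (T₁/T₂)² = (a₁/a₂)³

Convert to SI: a₁ = 73.81 Gm = 7.381e+10 m; a₂ = 5.063 Tm = 5.063e+12 m.
From Kepler's third law, (T₁/T₂)² = (a₁/a₂)³, so T₁/T₂ = (a₁/a₂)^(3/2).
a₁/a₂ = 7.381e+10 / 5.063e+12 = 0.0145783.
T₁/T₂ = (0.0145783)^(3/2) ≈ 0.00176.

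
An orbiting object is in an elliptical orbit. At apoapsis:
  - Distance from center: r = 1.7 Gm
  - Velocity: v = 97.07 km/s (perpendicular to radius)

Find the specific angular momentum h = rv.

Convert to SI: r = 1.7 Gm = 1.7e+09 m; v = 97.07 km/s = 97070 m/s.
With v perpendicular to r, h = r · v.
h = 1.7e+09 · 97070 m²/s ≈ 1.65e+14 m²/s.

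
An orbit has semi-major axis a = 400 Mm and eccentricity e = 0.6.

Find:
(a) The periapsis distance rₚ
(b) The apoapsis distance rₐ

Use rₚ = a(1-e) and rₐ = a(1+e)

Convert to SI: a = 400 Mm = 4e+08 m.
(a) rₚ = a(1 − e) = 4e+08 · (1 − 0.6) = 4e+08 · 0.4 ≈ 1.6e+08 m = 160 Mm.
(b) rₐ = a(1 + e) = 4e+08 · (1 + 0.6) = 4e+08 · 1.6 ≈ 6.4e+08 m = 640 Mm.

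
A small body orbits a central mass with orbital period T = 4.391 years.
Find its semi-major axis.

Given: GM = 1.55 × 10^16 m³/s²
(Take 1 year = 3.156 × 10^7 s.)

Convert to SI: T = 4.391 years = 1.3858e+08 s.
Invert Kepler's third law: a = (GM · T² / (4π²))^(1/3).
Substituting T = 1.3858e+08 s and GM = 1.55e+16 m³/s²:
a = (1.55e+16 · (1.3858e+08)² / (4π²))^(1/3) m
a ≈ 1.961e+10 m = 19.61 Gm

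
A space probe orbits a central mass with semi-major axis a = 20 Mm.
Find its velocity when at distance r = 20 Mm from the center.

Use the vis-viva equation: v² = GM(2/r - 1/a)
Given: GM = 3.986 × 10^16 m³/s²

Convert to SI: a = 20 Mm = 2e+07 m; r = 20 Mm = 2e+07 m.
Vis-viva: v = √(GM · (2/r − 1/a)).
2/r − 1/a = 2/2e+07 − 1/2e+07 = 5e-08 m⁻¹.
v = √(3.986e+16 · 5e-08) m/s ≈ 4.464e+04 m/s = 44.64 km/s.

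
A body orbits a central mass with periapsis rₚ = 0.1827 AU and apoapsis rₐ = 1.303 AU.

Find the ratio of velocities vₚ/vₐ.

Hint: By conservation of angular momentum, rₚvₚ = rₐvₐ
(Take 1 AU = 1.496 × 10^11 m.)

Convert to SI: rₚ = 0.1827 AU = 2.73319e+10 m; rₐ = 1.303 AU = 1.94929e+11 m.
Conservation of angular momentum gives rₚvₚ = rₐvₐ, so vₚ/vₐ = rₐ/rₚ.
vₚ/vₐ = 1.94929e+11 / 2.73319e+10 ≈ 7.132.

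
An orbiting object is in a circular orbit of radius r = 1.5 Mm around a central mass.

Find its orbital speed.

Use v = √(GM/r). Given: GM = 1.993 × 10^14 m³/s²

Convert to SI: r = 1.5 Mm = 1.5e+06 m.
For a circular orbit, gravity supplies the centripetal force, so v = √(GM / r).
v = √(1.993e+14 / 1.5e+06) m/s ≈ 1.153e+04 m/s = 11.53 km/s.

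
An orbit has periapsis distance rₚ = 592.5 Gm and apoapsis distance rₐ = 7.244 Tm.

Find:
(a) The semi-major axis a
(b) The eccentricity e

Convert to SI: rₚ = 592.5 Gm = 5.925e+11 m; rₐ = 7.244 Tm = 7.244e+12 m.
(a) a = (rₚ + rₐ) / 2 = (5.925e+11 + 7.244e+12) / 2 ≈ 3.918e+12 m = 3.918 Tm.
(b) e = (rₐ − rₚ) / (rₐ + rₚ) = (7.244e+12 − 5.925e+11) / (7.244e+12 + 5.925e+11) ≈ 0.8488.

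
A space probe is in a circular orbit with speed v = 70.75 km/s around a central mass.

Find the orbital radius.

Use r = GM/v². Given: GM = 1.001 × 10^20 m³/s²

Convert to SI: v = 70.75 km/s = 70750 m/s.
For a circular orbit, v² = GM / r, so r = GM / v².
r = 1.001e+20 / (70750)² m ≈ 2e+10 m = 20 Gm.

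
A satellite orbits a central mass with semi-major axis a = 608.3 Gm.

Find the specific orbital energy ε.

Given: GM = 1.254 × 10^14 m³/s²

Convert to SI: a = 608.3 Gm = 6.083e+11 m.
ε = −GM / (2a).
ε = −1.254e+14 / (2 · 6.083e+11) J/kg ≈ -103.1 J/kg = -103.1 J/kg.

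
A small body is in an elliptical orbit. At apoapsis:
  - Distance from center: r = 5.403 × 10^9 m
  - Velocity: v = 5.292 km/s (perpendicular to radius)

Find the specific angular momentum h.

Convert to SI: v = 5.292 km/s = 5292 m/s.
With v perpendicular to r, h = r · v.
h = 5.403e+09 · 5292 m²/s ≈ 2.859e+13 m²/s.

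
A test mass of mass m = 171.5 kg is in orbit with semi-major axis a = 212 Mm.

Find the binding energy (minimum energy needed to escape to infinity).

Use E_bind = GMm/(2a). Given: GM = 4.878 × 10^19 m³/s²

Convert to SI: a = 212 Mm = 2.12e+08 m.
Total orbital energy is E = −GMm/(2a); binding energy is E_bind = −E = GMm/(2a).
E_bind = 4.878e+19 · 171.5 / (2 · 2.12e+08) J ≈ 1.973e+13 J = 19.73 TJ.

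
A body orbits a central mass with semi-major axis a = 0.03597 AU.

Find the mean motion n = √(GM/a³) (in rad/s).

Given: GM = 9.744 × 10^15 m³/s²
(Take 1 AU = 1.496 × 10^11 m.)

Convert to SI: a = 0.03597 AU = 5.38111e+09 m.
n = √(GM / a³).
n = √(9.744e+15 / (5.38111e+09)³) rad/s ≈ 2.501e-07 rad/s.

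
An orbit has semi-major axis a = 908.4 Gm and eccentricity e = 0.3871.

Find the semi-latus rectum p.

Convert to SI: a = 908.4 Gm = 9.084e+11 m.
p = a (1 − e²).
p = 9.084e+11 · (1 − (0.3871)²) = 9.084e+11 · 0.850154 ≈ 7.723e+11 m = 772.3 Gm.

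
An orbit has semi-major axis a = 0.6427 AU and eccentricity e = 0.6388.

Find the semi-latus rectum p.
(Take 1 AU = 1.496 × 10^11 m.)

Convert to SI: a = 0.6427 AU = 9.61479e+10 m.
p = a (1 − e²).
p = 9.61479e+10 · (1 − (0.6388)²) = 9.61479e+10 · 0.591935 ≈ 5.691e+10 m = 0.3804 AU.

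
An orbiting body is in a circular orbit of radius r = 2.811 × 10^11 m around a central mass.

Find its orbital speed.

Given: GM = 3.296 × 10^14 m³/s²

For a circular orbit, gravity supplies the centripetal force, so v = √(GM / r).
v = √(3.296e+14 / 2.811e+11) m/s ≈ 34.24 m/s = 34.24 m/s.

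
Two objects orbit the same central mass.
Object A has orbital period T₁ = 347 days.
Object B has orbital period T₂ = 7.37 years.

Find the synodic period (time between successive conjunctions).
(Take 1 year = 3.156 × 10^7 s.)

Convert to SI: T₁ = 347 days = 2.99808e+07 s; T₂ = 7.37 years = 2.32597e+08 s.
T_syn = |T₁ · T₂ / (T₁ − T₂)|.
T_syn = |2.99808e+07 · 2.32597e+08 / (2.99808e+07 − 2.32597e+08)| s ≈ 3.442e+07 s = 1.091 years.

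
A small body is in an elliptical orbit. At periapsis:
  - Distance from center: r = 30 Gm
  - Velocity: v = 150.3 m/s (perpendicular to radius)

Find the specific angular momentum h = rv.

Convert to SI: r = 30 Gm = 3e+10 m.
With v perpendicular to r, h = r · v.
h = 3e+10 · 150.3 m²/s ≈ 4.509e+12 m²/s.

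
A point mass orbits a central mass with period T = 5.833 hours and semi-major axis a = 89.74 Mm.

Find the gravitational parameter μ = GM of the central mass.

Convert to SI: T = 5.833 hours = 20998.8 s; a = 89.74 Mm = 8.974e+07 m.
GM = 4π² · a³ / T².
GM = 4π² · (8.974e+07)³ / (20998.8)² m³/s² ≈ 6.47e+16 m³/s² = 6.47 × 10^16 m³/s².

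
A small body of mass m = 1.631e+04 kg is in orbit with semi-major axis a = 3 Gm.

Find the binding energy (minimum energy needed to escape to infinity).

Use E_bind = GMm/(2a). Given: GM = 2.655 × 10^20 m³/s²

Convert to SI: a = 3 Gm = 3e+09 m.
Total orbital energy is E = −GMm/(2a); binding energy is E_bind = −E = GMm/(2a).
E_bind = 2.655e+20 · 1.631e+04 / (2 · 3e+09) J ≈ 7.217e+14 J = 721.7 TJ.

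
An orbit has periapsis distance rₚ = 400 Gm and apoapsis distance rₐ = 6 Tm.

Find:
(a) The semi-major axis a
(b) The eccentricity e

Convert to SI: rₚ = 400 Gm = 4e+11 m; rₐ = 6 Tm = 6e+12 m.
(a) a = (rₚ + rₐ) / 2 = (4e+11 + 6e+12) / 2 ≈ 3.2e+12 m = 3.2 Tm.
(b) e = (rₐ − rₚ) / (rₐ + rₚ) = (6e+12 − 4e+11) / (6e+12 + 4e+11) ≈ 0.875.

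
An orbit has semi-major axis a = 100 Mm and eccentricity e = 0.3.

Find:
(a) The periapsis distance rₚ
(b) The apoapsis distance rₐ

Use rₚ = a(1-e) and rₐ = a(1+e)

Convert to SI: a = 100 Mm = 1e+08 m.
(a) rₚ = a(1 − e) = 1e+08 · (1 − 0.3) = 1e+08 · 0.7 ≈ 7e+07 m = 70 Mm.
(b) rₐ = a(1 + e) = 1e+08 · (1 + 0.3) = 1e+08 · 1.3 ≈ 1.3e+08 m = 130 Mm.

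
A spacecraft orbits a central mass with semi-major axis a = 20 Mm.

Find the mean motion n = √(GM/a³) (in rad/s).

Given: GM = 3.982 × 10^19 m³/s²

Convert to SI: a = 20 Mm = 2e+07 m.
n = √(GM / a³).
n = √(3.982e+19 / (2e+07)³) rad/s ≈ 0.07055 rad/s.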